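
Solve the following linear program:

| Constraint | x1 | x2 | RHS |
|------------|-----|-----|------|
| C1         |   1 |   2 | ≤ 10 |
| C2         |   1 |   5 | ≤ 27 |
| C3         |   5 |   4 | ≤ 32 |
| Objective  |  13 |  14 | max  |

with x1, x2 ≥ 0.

Evaluate the objective at each vertex of the feasible region:
  z(0, 0) = 0
  z(6.4, 0) = 83.2
  z(4, 3) = 94  ←
  z(0, 5) = 70
The maximum is at x1 = 4, x2 = 3.

x1 = 4, x2 = 3, z = 94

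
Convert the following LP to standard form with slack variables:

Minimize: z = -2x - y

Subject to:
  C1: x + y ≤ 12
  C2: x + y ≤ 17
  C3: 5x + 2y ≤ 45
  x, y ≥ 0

min z = -2x - y

s.t.
  x + y + s1 = 12
  x + y + s2 = 17
  5x + 2y + s3 = 45
  x, y, s1, s2, s3 ≥ 0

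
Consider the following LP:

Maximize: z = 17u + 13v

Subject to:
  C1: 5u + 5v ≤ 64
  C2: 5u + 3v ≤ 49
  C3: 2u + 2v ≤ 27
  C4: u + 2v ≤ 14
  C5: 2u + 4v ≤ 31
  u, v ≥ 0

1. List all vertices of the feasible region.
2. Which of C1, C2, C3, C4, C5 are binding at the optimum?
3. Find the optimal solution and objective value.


1. (0, 0), (9.8, 0), (8, 3), (0, 7)
2. C2, C4
3. u = 8, v = 3, z = 175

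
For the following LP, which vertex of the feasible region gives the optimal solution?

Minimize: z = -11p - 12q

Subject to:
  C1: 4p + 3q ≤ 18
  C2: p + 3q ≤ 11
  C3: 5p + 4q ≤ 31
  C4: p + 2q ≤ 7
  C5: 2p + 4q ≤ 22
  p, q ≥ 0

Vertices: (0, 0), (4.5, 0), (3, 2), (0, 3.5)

Evaluate the objective at each vertex of the feasible region:
  z(0, 0) = 0
  z(4.5, 0) = -49.5
  z(3, 2) = -57  ←
  z(0, 3.5) = -42
The minimum is at p = 3, q = 2.

(3, 2)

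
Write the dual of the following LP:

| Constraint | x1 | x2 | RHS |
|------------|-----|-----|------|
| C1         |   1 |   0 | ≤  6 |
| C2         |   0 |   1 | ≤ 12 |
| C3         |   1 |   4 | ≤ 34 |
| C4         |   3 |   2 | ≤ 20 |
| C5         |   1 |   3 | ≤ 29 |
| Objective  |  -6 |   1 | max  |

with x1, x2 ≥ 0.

Primal max cᵀx s.t. Ax ≤ b, x ≥ 0  →  Dual min bᵀy s.t. Aᵀy ≥ c, y ≥ 0.

Minimize: z = 6y1 + 12y2 + 34y3 + 20y4 + 29y5

Subject to:
  y1 + y3 + 3y4 + y5 ≥ -6
  y2 + 4y3 + 2y4 + 3y5 ≥ 1
  y1, y2, y3, y4, y5 ≥ 0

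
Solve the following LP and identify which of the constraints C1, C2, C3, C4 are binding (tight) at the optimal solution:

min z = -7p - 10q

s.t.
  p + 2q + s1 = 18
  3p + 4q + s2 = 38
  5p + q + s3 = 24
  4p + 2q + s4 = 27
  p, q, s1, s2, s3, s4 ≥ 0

At p = 2, q = 8, compute slack b - a·x for each constraint:
  C1: 18 − 18 = 0  (binding)
  C2: 38 − 38 = 0  (binding)
  C3: 24 − 18 = 6  (slack)
  C4: 27 − 24 = 3  (slack)

Optimal: p = 2, q = 8
Binding: C1, C2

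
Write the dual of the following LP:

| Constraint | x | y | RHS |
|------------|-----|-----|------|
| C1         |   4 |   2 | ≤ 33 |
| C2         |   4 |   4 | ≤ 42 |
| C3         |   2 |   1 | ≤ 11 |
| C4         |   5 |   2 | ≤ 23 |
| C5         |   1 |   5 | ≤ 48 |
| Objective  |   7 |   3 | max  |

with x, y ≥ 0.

Primal max cᵀx s.t. Ax ≤ b, x ≥ 0  →  Dual min bᵀy s.t. Aᵀy ≥ c, y ≥ 0.

Minimize: z = 33y1 + 42y2 + 11y3 + 23y4 + 48y5

Subject to:
  4y1 + 4y2 + 2y3 + 5y4 + y5 ≥ 7
  2y1 + 4y2 + y3 + 2y4 + 5y5 ≥ 3
  y1, y2, y3, y4, y5 ≥ 0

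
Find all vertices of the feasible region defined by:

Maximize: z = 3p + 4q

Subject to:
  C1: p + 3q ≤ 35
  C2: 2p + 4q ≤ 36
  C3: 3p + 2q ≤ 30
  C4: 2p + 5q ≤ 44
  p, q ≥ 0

(0, 0), (10, 0), (6, 6), (2, 8), (0, 8.8)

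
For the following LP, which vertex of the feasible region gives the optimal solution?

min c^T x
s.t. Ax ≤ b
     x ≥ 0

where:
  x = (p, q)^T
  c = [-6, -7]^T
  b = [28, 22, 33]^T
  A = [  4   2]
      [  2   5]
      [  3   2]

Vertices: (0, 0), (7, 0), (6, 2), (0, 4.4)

Evaluate the objective at each vertex of the feasible region:
  z(0, 0) = 0
  z(7, 0) = -42
  z(6, 2) = -50  ←
  z(0, 4.4) = -30.8
The minimum is at p = 6, q = 2.

(6, 2)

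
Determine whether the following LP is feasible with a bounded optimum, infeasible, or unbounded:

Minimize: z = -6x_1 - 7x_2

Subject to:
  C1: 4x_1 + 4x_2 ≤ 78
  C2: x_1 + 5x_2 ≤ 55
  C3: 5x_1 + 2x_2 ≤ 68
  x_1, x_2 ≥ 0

Feasible with a bounded optimal solution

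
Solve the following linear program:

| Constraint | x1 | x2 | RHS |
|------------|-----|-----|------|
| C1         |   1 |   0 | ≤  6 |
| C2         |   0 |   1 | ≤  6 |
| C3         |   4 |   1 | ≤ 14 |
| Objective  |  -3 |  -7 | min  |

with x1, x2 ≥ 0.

Evaluate the objective at each vertex of the feasible region:
  z(0, 0) = 0
  z(3.5, 0) = -10.5
  z(2, 6) = -48  ←
  z(0, 6) = -42
The minimum is at x1 = 2, x2 = 6.

x1 = 2, x2 = 6, z = -48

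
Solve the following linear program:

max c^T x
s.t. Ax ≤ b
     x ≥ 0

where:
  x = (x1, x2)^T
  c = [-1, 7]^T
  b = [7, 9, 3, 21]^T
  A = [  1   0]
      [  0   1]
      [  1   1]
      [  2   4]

Evaluate the objective at each vertex of the feasible region:
  z(0, 0) = 0
  z(3, 0) = -3
  z(0, 3) = 21  ←
The maximum is at x1 = 0, x2 = 3.

x1 = 0, x2 = 3, z = 21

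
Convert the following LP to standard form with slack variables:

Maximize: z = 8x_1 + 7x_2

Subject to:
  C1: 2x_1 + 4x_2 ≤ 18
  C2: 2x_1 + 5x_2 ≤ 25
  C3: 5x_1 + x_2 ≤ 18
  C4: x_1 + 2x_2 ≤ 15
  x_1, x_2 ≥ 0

max z = 8x_1 + 7x_2

s.t.
  2x_1 + 4x_2 + s1 = 18
  2x_1 + 5x_2 + s2 = 25
  5x_1 + x_2 + s3 = 18
  x_1 + 2x_2 + s4 = 15
  x_1, x_2, s1, s2, s3, s4 ≥ 0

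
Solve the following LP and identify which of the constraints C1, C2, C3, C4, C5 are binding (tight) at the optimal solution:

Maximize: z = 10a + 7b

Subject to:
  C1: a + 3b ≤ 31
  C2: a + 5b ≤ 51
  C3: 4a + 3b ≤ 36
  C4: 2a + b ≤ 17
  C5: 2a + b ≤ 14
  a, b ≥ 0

At a = 3, b = 8, compute slack b - a·x for each constraint:
  C1: 31 − 27 = 4  (slack)
  C2: 51 − 43 = 8  (slack)
  C3: 36 − 36 = 0  (binding)
  C4: 17 − 14 = 3  (slack)
  C5: 14 − 14 = 0  (binding)

Optimal: a = 3, b = 8
Binding: C3, C5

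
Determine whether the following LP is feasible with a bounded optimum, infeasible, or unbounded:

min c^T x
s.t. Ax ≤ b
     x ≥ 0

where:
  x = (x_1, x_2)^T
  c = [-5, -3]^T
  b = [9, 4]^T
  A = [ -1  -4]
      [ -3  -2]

Unbounded (objective can decrease without bound)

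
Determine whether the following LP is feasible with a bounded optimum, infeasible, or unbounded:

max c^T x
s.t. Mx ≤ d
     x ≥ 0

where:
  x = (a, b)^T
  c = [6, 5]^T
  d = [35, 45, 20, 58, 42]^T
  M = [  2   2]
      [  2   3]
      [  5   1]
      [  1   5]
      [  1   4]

Feasible with a bounded optimal solution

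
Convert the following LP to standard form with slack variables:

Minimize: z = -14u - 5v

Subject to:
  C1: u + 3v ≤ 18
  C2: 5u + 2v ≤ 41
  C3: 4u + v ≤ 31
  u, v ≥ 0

min z = -14u - 5v

s.t.
  u + 3v + s1 = 18
  5u + 2v + s2 = 41
  4u + v + s3 = 31
  u, v, s1, s2, s3 ≥ 0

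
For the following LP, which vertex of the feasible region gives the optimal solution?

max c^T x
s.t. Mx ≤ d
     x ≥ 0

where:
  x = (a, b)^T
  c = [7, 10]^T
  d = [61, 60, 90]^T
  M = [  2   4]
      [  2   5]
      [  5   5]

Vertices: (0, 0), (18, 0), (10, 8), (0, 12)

Evaluate the objective at each vertex of the feasible region:
  z(0, 0) = 0
  z(18, 0) = 126
  z(10, 8) = 150  ←
  z(0, 12) = 120
The maximum is at a = 10, b = 8.

(10, 8)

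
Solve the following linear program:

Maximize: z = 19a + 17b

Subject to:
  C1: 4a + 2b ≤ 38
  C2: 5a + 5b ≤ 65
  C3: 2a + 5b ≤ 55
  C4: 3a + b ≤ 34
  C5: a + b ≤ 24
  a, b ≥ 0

Evaluate the objective at each vertex of the feasible region:
  z(0, 0) = 0
  z(9.5, 0) = 180.5
  z(6, 7) = 233  ←
  z(3.333, 9.667) = 227.7
  z(0, 11) = 187
The maximum is at a = 6, b = 7.

a = 6, b = 7, z = 233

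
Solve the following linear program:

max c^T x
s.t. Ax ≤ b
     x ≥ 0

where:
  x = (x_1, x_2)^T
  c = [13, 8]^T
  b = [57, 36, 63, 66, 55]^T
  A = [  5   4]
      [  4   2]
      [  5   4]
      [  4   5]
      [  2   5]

Evaluate the objective at each vertex of the feasible region:
  z(0, 0) = 0
  z(9, 0) = 117
  z(5, 8) = 129  ←
  z(3.824, 9.471) = 125.5
  z(0, 11) = 88
The maximum is at x_1 = 5, x_2 = 8.

x_1 = 5, x_2 = 8, z = 129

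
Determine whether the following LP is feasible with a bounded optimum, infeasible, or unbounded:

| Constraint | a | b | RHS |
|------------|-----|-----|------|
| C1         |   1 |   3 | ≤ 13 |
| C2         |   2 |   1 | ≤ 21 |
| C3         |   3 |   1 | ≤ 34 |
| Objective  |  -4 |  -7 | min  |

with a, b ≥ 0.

Feasible with a bounded optimal solution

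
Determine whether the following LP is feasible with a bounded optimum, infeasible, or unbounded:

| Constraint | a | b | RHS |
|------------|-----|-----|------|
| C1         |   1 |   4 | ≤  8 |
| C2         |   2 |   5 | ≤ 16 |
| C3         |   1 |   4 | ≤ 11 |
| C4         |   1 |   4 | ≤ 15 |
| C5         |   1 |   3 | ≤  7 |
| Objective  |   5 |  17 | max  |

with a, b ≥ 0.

Feasible with a bounded optimal solution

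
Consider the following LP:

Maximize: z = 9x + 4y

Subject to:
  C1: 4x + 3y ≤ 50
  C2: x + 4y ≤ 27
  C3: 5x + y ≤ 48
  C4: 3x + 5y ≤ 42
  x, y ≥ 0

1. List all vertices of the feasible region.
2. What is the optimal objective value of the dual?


1. (0, 0), (9.6, 0), (9, 3), (4.714, 5.571), (0, 6.75)
2. 93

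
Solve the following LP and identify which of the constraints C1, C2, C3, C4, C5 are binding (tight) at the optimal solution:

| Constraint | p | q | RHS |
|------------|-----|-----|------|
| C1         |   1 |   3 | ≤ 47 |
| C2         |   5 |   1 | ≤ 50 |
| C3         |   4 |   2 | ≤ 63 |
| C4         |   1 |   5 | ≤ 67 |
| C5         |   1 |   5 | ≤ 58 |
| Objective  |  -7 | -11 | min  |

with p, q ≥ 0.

At p = 8, q = 10, compute slack b - a·x for each constraint:
  C1: 47 − 38 = 9  (slack)
  C2: 50 − 50 = 0  (binding)
  C3: 63 − 52 = 11  (slack)
  C4: 67 − 58 = 9  (slack)
  C5: 58 − 58 = 0  (binding)

Optimal: p = 8, q = 10
Binding: C2, C5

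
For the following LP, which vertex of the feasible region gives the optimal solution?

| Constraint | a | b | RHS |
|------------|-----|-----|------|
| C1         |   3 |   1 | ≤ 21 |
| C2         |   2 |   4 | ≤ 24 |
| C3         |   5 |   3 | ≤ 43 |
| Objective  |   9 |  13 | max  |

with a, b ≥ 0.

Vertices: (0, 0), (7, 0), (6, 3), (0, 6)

Evaluate the objective at each vertex of the feasible region:
  z(0, 0) = 0
  z(7, 0) = 63
  z(6, 3) = 93  ←
  z(0, 6) = 78
The maximum is at a = 6, b = 3.

(6, 3)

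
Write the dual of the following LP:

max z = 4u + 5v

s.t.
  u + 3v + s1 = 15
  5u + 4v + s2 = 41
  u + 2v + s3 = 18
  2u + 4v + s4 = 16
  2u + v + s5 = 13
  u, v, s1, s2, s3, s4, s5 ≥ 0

Primal max cᵀx s.t. Ax ≤ b, x ≥ 0  →  Dual min bᵀy s.t. Aᵀy ≥ c, y ≥ 0.

Minimize: z = 15y1 + 41y2 + 18y3 + 16y4 + 13y5

Subject to:
  y1 + 5y2 + y3 + 2y4 + 2y5 ≥ 4
  3y1 + 4y2 + 2y3 + 4y4 + y5 ≥ 5
  y1, y2, y3, y4, y5 ≥ 0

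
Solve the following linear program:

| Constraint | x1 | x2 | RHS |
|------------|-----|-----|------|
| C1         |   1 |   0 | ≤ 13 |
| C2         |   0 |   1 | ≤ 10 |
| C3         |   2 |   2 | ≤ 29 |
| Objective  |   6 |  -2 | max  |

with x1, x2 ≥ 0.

Evaluate the objective at each vertex of the feasible region:
  z(0, 0) = 0
  z(13, 0) = 78  ←
  z(13, 1.5) = 75
  z(4.5, 10) = 7
  z(0, 10) = -20
The maximum is at x1 = 13, x2 = 0.

x1 = 13, x2 = 0, z = 78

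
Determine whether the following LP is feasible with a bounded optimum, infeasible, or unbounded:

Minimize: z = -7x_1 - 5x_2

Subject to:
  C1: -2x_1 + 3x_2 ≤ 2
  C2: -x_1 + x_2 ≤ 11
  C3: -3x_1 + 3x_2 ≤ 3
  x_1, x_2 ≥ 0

Unbounded (objective can decrease without bound)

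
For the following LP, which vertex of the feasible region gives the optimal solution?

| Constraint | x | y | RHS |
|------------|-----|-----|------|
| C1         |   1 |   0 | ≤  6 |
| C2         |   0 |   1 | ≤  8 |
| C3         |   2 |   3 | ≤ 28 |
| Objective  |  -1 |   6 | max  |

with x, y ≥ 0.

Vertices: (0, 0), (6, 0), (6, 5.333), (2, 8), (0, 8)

Evaluate the objective at each vertex of the feasible region:
  z(0, 0) = 0
  z(6, 0) = -6
  z(6, 5.333) = 26
  z(2, 8) = 46
  z(0, 8) = 48  ←
The maximum is at x = 0, y = 8.

(0, 8)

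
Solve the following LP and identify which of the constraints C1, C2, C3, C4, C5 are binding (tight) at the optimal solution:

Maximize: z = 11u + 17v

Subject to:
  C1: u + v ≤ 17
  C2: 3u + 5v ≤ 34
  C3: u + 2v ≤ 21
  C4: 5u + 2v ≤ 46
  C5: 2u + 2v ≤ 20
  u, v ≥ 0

At u = 8, v = 2, compute slack b - a·x for each constraint:
  C1: 17 − 10 = 7  (slack)
  C2: 34 − 34 = 0  (binding)
  C3: 21 − 12 = 9  (slack)
  C4: 46 − 44 = 2  (slack)
  C5: 20 − 20 = 0  (binding)

Optimal: u = 8, v = 2
Binding: C2, C5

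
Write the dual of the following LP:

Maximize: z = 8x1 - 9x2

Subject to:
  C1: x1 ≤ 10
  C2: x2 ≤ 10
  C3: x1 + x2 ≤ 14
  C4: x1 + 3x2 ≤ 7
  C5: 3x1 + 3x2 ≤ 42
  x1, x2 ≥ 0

Primal max cᵀx s.t. Ax ≤ b, x ≥ 0  →  Dual min bᵀy s.t. Aᵀy ≥ c, y ≥ 0.

Minimize: z = 10y1 + 10y2 + 14y3 + 7y4 + 42y5

Subject to:
  y1 + y3 + y4 + 3y5 ≥ 8
  y2 + y3 + 3y4 + 3y5 ≥ -9
  y1, y2, y3, y4, y5 ≥ 0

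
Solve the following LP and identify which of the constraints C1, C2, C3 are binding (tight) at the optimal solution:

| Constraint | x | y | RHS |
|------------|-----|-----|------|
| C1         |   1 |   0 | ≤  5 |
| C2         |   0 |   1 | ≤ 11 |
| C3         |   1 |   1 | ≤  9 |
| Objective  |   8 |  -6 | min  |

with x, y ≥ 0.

At x = 0, y = 9, compute slack b - a·x for each constraint:
  C1: 5 − 0 = 5  (slack)
  C2: 11 − 9 = 2  (slack)
  C3: 9 − 9 = 0  (binding)

Optimal: x = 0, y = 9
Binding: C3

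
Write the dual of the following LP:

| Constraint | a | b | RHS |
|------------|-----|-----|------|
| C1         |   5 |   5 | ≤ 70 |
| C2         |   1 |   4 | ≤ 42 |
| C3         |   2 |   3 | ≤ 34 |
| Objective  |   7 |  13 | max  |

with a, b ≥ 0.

Primal max cᵀx s.t. Ax ≤ b, x ≥ 0  →  Dual min bᵀy s.t. Aᵀy ≥ c, y ≥ 0.

Minimize: z = 70y1 + 42y2 + 34y3

Subject to:
  5y1 + y2 + 2y3 ≥ 7
  5y1 + 4y2 + 3y3 ≥ 13
  y1, y2, y3 ≥ 0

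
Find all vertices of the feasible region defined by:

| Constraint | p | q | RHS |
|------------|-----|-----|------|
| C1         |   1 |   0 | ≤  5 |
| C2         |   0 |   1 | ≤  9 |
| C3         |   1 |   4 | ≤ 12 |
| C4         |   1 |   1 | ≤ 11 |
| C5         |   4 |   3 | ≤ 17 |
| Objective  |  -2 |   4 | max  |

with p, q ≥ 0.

(0, 0), (4.25, 0), (2.462, 2.385), (0, 3)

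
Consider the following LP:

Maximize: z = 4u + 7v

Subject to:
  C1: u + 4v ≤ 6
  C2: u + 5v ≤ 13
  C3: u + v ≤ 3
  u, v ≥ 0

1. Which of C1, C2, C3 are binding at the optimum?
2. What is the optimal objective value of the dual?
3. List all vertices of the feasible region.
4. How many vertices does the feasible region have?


1. C1, C3
2. 15
3. (0, 0), (3, 0), (2, 1), (0, 1.5)
4. 4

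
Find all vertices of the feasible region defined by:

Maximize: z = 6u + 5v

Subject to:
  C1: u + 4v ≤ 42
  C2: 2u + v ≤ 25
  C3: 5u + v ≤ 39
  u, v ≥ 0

(0, 0), (7.8, 0), (6, 9), (0, 10.5)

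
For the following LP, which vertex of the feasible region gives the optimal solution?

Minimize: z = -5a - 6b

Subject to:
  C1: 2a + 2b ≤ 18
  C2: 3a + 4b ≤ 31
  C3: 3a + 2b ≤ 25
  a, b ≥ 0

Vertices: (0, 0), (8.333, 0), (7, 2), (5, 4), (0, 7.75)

Evaluate the objective at each vertex of the feasible region:
  z(0, 0) = 0
  z(8.333, 0) = -41.67
  z(7, 2) = -47
  z(5, 4) = -49  ←
  z(0, 7.75) = -46.5
The minimum is at a = 5, b = 4.

(5, 4)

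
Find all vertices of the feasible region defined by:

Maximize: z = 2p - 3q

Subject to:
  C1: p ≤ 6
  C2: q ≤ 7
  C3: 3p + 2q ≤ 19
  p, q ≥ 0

(0, 0), (6, 0), (6, 0.5), (1.667, 7), (0, 7)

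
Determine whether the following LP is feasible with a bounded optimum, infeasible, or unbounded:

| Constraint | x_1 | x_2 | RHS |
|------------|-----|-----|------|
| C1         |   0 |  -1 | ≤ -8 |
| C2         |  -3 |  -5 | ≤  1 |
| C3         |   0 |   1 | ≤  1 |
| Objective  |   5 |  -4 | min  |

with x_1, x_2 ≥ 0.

Infeasible (no feasible solution exists)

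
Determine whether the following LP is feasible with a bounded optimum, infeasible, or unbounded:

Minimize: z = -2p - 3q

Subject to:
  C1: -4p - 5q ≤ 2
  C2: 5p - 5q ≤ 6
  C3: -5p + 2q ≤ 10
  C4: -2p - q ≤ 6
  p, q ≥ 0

Unbounded (objective can decrease without bound)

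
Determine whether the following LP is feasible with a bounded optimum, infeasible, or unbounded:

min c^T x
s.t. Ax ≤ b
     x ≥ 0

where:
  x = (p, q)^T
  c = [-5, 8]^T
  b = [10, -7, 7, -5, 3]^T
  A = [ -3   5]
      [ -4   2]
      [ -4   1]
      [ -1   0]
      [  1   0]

Infeasible (no feasible solution exists)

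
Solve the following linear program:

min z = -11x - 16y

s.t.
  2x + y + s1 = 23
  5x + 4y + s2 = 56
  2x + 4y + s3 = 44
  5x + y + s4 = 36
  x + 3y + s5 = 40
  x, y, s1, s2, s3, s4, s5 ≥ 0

Evaluate the objective at each vertex of the feasible region:
  z(0, 0) = 0
  z(7.2, 0) = -79.2
  z(5.867, 6.667) = -171.2
  z(4, 9) = -188  ←
  z(0, 11) = -176
The minimum is at x = 4, y = 9.

x = 4, y = 9, z = -188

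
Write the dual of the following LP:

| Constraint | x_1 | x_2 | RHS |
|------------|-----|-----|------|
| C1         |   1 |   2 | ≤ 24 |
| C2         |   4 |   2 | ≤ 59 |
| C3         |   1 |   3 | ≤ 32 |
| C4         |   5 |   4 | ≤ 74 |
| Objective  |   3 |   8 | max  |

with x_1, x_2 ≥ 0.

Primal max cᵀx s.t. Ax ≤ b, x ≥ 0  →  Dual min bᵀy s.t. Aᵀy ≥ c, y ≥ 0.

Minimize: z = 24y1 + 59y2 + 32y3 + 74y4

Subject to:
  y1 + 4y2 + y3 + 5y4 ≥ 3
  2y1 + 2y2 + 3y3 + 4y4 ≥ 8
  y1, y2, y3, y4 ≥ 0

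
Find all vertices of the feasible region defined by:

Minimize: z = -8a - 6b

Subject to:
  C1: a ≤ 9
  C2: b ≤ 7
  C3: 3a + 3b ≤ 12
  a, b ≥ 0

(0, 0), (4, 0), (0, 4)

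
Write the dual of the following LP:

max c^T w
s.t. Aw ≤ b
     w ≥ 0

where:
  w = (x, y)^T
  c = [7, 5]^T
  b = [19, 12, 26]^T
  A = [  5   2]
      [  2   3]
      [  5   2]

Primal max cᵀx s.t. Ax ≤ b, x ≥ 0  →  Dual min bᵀy s.t. Aᵀy ≥ c, y ≥ 0.

Minimize: z = 19y1 + 12y2 + 26y3

Subject to:
  5y1 + 2y2 + 5y3 ≥ 7
  2y1 + 3y2 + 2y3 ≥ 5
  y1, y2, y3 ≥ 0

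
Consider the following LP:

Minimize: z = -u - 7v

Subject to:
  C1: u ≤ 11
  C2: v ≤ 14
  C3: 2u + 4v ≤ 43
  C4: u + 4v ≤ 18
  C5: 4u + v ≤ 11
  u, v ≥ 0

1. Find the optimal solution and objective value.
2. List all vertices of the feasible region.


1. u = 0, v = 4.5, z = -31.5
2. (0, 0), (2.75, 0), (1.733, 4.067), (0, 4.5)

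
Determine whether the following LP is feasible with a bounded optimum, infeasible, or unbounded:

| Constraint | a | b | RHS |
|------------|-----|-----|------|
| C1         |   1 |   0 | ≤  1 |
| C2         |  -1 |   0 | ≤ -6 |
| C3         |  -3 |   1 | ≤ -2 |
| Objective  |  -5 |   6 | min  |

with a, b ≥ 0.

Infeasible (no feasible solution exists)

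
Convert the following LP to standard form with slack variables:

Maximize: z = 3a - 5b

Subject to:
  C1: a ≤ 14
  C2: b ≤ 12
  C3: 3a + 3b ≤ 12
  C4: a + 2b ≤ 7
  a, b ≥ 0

max z = 3a - 5b

s.t.
  a + s1 = 14
  b + s2 = 12
  3a + 3b + s3 = 12
  a + 2b + s4 = 7
  a, b, s1, s2, s3, s4 ≥ 0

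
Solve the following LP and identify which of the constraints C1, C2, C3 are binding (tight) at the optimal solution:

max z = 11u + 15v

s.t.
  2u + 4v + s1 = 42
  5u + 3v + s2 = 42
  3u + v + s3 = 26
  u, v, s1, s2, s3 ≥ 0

At u = 3, v = 9, compute slack b - a·x for each constraint:
  C1: 42 − 42 = 0  (binding)
  C2: 42 − 42 = 0  (binding)
  C3: 26 − 18 = 8  (slack)

Optimal: u = 3, v = 9
Binding: C1, C2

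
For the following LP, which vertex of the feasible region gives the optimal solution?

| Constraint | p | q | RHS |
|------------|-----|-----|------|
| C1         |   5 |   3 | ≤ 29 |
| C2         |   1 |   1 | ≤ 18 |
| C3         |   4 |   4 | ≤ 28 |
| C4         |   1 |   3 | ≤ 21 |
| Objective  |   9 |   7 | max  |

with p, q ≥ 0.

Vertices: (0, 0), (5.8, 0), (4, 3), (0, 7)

Evaluate the objective at each vertex of the feasible region:
  z(0, 0) = 0
  z(5.8, 0) = 52.2
  z(4, 3) = 57  ←
  z(0, 7) = 49
The maximum is at p = 4, q = 3.

(4, 3)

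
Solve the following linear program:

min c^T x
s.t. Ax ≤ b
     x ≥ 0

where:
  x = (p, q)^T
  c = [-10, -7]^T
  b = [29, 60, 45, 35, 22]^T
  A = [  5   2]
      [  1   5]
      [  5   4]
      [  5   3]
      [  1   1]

Evaluate the objective at each vertex of the feasible region:
  z(0, 0) = 0
  z(5.8, 0) = -58
  z(3.4, 6) = -76
  z(1, 10) = -80  ←
  z(0, 11.25) = -78.75
The minimum is at p = 1, q = 10.

p = 1, q = 10, z = -80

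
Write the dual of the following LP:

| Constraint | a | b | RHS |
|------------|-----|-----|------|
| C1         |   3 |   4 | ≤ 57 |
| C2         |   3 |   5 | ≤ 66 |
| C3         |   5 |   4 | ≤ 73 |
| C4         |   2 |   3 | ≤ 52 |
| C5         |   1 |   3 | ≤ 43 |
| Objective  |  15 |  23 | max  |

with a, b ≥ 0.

Primal max cᵀx s.t. Ax ≤ b, x ≥ 0  →  Dual min bᵀy s.t. Aᵀy ≥ c, y ≥ 0.

Minimize: z = 57y1 + 66y2 + 73y3 + 52y4 + 43y5

Subject to:
  3y1 + 3y2 + 5y3 + 2y4 + y5 ≥ 15
  4y1 + 5y2 + 4y3 + 3y4 + 3y5 ≥ 23
  y1, y2, y3, y4, y5 ≥ 0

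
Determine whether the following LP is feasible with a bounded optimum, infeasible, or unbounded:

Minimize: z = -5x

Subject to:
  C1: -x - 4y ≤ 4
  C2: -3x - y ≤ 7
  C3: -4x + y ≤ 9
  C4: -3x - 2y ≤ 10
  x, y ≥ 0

Unbounded (objective can decrease without bound)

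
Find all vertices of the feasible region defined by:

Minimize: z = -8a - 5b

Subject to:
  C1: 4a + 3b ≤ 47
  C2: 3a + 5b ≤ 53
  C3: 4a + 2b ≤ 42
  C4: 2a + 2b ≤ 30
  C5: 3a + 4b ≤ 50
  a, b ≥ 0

(0, 0), (10.5, 0), (8, 5), (6.909, 6.455), (0, 10.6)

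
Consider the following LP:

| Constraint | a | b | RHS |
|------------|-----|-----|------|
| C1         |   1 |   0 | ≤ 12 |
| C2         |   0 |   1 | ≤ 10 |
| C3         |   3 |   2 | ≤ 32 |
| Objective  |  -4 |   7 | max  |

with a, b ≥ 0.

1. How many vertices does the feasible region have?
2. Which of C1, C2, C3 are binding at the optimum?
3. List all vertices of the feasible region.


1. 4
2. C2
3. (0, 0), (10.67, 0), (4, 10), (0, 10)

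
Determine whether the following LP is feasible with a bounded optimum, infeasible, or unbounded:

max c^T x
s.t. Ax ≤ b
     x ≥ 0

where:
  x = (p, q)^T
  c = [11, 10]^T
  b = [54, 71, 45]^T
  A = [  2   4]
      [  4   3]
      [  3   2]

Feasible with a bounded optimal solution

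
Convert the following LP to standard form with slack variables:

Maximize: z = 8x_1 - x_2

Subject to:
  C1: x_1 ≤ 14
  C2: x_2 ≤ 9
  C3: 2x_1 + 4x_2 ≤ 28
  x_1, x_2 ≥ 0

max z = 8x_1 - x_2

s.t.
  x_1 + s1 = 14
  x_2 + s2 = 9
  2x_1 + 4x_2 + s3 = 28
  x_1, x_2, s1, s2, s3 ≥ 0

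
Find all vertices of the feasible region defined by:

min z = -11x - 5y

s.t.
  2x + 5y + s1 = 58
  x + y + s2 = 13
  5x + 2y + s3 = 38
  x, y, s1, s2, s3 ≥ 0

(0, 0), (7.6, 0), (4, 9), (2.333, 10.67), (0, 11.6)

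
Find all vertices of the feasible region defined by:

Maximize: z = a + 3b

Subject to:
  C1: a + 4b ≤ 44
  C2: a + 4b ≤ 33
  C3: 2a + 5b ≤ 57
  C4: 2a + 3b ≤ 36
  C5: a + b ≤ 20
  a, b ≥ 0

(0, 0), (18, 0), (9, 6), (0, 8.25)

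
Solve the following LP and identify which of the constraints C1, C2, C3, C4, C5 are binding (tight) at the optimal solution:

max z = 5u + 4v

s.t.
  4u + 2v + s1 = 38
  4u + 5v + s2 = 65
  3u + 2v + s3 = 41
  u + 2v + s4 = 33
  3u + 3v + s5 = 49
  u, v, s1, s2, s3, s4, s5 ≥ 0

At u = 5, v = 9, compute slack b - a·x for each constraint:
  C1: 38 − 38 = 0  (binding)
  C2: 65 − 65 = 0  (binding)
  C3: 41 − 33 = 8  (slack)
  C4: 33 − 23 = 10  (slack)
  C5: 49 − 42 = 7  (slack)

Optimal: u = 5, v = 9
Binding: C1, C2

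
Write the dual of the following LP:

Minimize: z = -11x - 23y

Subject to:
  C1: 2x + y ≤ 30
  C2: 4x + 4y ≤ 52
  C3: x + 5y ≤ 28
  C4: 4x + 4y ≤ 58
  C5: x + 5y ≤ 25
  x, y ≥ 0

Primal min cᵀx s.t. Ax ≤ b, x ≥ 0  →  Dual max −bᵀy s.t. Aᵀy ≥ −c, y ≥ 0.

Maximize: z = -30y1 - 52y2 - 28y3 - 58y4 - 25y5

Subject to:
  2y1 + 4y2 + y3 + 4y4 + y5 ≥ 11
  y1 + 4y2 + 5y3 + 4y4 + 5y5 ≥ 23
  y1, y2, y3, y4, y5 ≥ 0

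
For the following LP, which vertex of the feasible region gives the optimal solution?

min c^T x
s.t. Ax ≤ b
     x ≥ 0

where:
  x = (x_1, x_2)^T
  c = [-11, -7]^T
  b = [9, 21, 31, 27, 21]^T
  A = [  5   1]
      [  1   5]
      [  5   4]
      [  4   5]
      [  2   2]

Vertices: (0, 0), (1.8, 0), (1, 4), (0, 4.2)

Evaluate the objective at each vertex of the feasible region:
  z(0, 0) = 0
  z(1.8, 0) = -19.8
  z(1, 4) = -39  ←
  z(0, 4.2) = -29.4
The minimum is at x_1 = 1, x_2 = 4.

(1, 4)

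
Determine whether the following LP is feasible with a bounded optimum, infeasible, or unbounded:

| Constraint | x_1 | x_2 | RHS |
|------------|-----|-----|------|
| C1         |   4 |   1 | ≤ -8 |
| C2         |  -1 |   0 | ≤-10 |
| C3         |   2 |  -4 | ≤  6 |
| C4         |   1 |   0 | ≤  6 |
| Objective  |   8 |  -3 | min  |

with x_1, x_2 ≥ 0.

Infeasible (no feasible solution exists)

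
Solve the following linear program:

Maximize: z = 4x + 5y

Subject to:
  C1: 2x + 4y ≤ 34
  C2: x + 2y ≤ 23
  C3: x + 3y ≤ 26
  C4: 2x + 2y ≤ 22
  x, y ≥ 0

Evaluate the objective at each vertex of the feasible region:
  z(0, 0) = 0
  z(11, 0) = 44
  z(5, 6) = 50  ←
  z(0, 8.5) = 42.5
The maximum is at x = 5, y = 6.

x = 5, y = 6, z = 50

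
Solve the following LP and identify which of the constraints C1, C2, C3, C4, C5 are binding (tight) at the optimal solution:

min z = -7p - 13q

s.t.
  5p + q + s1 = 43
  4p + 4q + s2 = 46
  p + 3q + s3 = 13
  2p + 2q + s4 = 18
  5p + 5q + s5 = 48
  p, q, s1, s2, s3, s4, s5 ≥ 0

At p = 7, q = 2, compute slack b - a·x for each constraint:
  C1: 43 − 37 = 6  (slack)
  C2: 46 − 36 = 10  (slack)
  C3: 13 − 13 = 0  (binding)
  C4: 18 − 18 = 0  (binding)
  C5: 48 − 45 = 3  (slack)

Optimal: p = 7, q = 2
Binding: C3, C4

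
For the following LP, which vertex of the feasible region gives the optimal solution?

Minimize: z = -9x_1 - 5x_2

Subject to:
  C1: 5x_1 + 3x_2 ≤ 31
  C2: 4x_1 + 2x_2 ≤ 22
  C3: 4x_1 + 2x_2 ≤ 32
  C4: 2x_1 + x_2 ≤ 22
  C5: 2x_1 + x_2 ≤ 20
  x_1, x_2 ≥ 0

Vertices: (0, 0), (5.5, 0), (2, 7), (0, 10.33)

Evaluate the objective at each vertex of the feasible region:
  z(0, 0) = 0
  z(5.5, 0) = -49.5
  z(2, 7) = -53  ←
  z(0, 10.33) = -51.67
The minimum is at x_1 = 2, x_2 = 7.

(2, 7)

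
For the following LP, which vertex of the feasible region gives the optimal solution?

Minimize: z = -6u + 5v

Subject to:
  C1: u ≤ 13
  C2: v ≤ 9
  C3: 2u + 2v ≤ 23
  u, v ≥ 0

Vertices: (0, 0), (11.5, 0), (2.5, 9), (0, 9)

Evaluate the objective at each vertex of the feasible region:
  z(0, 0) = 0
  z(11.5, 0) = -69  ←
  z(2.5, 9) = 30
  z(0, 9) = 45
The minimum is at u = 11.5, v = 0.

(11.5, 0)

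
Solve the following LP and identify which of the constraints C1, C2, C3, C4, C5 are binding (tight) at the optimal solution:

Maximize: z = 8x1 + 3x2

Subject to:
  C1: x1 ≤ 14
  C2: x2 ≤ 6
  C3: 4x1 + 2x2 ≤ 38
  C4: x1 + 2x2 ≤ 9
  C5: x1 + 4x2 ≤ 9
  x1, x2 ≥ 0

At x1 = 9, x2 = 0, compute slack b - a·x for each constraint:
  C1: 14 − 9 = 5  (slack)
  C2: 6 − 0 = 6  (slack)
  C3: 38 − 36 = 2  (slack)
  C4: 9 − 9 = 0  (binding)
  C5: 9 − 9 = 0  (binding)

Optimal: x1 = 9, x2 = 0
Binding: C4, C5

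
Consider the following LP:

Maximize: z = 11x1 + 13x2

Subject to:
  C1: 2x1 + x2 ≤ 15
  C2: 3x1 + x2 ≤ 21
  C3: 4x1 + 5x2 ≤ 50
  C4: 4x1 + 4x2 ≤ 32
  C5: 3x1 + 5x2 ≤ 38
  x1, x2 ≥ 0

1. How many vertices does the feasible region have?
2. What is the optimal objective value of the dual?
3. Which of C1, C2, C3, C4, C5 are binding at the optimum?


1. 5
2. 102
3. C4, C5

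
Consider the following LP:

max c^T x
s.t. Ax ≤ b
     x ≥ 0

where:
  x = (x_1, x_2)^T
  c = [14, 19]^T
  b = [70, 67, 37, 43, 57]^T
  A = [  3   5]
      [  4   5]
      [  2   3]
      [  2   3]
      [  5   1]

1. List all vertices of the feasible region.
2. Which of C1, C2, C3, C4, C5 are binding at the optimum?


1. (0, 0), (11.4, 0), (10.38, 5.095), (8, 7), (0, 12.33)
2. C2, C3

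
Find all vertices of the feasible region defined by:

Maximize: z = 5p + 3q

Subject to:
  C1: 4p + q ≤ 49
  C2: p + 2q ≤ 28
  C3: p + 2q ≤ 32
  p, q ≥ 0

(0, 0), (12.25, 0), (10, 9), (0, 14)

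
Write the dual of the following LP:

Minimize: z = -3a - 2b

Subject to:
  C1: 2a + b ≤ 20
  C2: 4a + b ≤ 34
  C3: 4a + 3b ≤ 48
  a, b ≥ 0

Primal min cᵀx s.t. Ax ≤ b, x ≥ 0  →  Dual max −bᵀy s.t. Aᵀy ≥ −c, y ≥ 0.

Maximize: z = -20y1 - 34y2 - 48y3

Subject to:
  2y1 + 4y2 + 4y3 ≥ 3
  y1 + y2 + 3y3 ≥ 2
  y1, y2, y3 ≥ 0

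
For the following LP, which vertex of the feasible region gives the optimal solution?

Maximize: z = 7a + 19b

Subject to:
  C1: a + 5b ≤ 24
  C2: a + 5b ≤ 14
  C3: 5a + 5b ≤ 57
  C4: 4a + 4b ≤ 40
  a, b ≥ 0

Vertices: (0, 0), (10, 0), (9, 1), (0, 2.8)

Evaluate the objective at each vertex of the feasible region:
  z(0, 0) = 0
  z(10, 0) = 70
  z(9, 1) = 82  ←
  z(0, 2.8) = 53.2
The maximum is at a = 9, b = 1.

(9, 1)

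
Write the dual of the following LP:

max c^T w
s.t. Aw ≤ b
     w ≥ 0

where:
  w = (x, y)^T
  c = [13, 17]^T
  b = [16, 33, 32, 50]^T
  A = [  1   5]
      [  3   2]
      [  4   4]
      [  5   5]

Primal max cᵀx s.t. Ax ≤ b, x ≥ 0  →  Dual min bᵀy s.t. Aᵀy ≥ c, y ≥ 0.

Minimize: z = 16y1 + 33y2 + 32y3 + 50y4

Subject to:
  y1 + 3y2 + 4y3 + 5y4 ≥ 13
  5y1 + 2y2 + 4y3 + 5y4 ≥ 17
  y1, y2, y3, y4 ≥ 0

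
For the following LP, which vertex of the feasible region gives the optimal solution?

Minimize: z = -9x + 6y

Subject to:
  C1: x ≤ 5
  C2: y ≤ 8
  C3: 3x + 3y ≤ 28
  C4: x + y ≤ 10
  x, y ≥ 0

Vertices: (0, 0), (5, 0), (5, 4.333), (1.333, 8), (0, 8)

Evaluate the objective at each vertex of the feasible region:
  z(0, 0) = 0
  z(5, 0) = -45  ←
  z(5, 4.333) = -19
  z(1.333, 8) = 36
  z(0, 8) = 48
The minimum is at x = 5, y = 0.

(5, 0)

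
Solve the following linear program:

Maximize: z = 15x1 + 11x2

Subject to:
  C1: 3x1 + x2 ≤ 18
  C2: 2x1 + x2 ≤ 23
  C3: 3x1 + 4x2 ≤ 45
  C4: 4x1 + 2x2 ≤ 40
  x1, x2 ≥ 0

Evaluate the objective at each vertex of the feasible region:
  z(0, 0) = 0
  z(6, 0) = 90
  z(3, 9) = 144  ←
  z(0, 11.25) = 123.8
The maximum is at x1 = 3, x2 = 9.

x1 = 3, x2 = 9, z = 144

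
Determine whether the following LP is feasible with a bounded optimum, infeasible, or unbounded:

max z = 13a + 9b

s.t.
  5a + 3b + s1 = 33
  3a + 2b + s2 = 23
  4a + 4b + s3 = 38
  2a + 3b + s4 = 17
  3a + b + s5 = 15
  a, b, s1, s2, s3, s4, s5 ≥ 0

Feasible with a bounded optimal solution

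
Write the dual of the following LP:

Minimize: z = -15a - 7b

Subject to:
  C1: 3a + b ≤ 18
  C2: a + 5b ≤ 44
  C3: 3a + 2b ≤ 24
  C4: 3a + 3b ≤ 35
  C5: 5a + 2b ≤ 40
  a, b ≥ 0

Primal min cᵀx s.t. Ax ≤ b, x ≥ 0  →  Dual max −bᵀy s.t. Aᵀy ≥ −c, y ≥ 0.

Maximize: z = -18y1 - 44y2 - 24y3 - 35y4 - 40y5

Subject to:
  3y1 + y2 + 3y3 + 3y4 + 5y5 ≥ 15
  y1 + 5y2 + 2y3 + 3y4 + 2y5 ≥ 7
  y1, y2, y3, y4, y5 ≥ 0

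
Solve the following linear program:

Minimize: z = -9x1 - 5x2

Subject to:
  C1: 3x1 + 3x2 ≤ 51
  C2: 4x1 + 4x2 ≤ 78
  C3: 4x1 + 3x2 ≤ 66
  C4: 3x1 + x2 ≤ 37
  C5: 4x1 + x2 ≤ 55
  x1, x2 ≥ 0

Evaluate the objective at each vertex of the feasible region:
  z(0, 0) = 0
  z(12.33, 0) = -111
  z(10, 7) = -125  ←
  z(0, 17) = -85
The minimum is at x1 = 10, x2 = 7.

x1 = 10, x2 = 7, z = -125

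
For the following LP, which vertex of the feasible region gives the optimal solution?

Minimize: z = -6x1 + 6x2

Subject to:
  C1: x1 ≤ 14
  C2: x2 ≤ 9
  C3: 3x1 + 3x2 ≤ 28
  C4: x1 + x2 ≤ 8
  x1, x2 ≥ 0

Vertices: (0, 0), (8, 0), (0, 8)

Evaluate the objective at each vertex of the feasible region:
  z(0, 0) = 0
  z(8, 0) = -48  ←
  z(0, 8) = 48
The minimum is at x1 = 8, x2 = 0.

(8, 0)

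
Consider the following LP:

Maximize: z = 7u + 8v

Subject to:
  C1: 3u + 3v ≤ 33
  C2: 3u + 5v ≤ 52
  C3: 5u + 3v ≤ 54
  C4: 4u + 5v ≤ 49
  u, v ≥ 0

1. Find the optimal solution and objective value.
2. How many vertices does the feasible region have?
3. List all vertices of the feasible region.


1. u = 6, v = 5, z = 82
2. 5
3. (0, 0), (10.8, 0), (10.5, 0.5), (6, 5), (0, 9.8)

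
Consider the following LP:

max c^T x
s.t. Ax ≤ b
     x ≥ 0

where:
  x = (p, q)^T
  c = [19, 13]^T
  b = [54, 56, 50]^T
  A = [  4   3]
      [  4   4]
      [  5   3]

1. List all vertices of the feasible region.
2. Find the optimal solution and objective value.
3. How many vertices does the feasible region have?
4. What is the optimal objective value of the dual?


1. (0, 0), (10, 0), (4, 10), (0, 14)
2. p = 4, q = 10, z = 206
3. 4
4. 206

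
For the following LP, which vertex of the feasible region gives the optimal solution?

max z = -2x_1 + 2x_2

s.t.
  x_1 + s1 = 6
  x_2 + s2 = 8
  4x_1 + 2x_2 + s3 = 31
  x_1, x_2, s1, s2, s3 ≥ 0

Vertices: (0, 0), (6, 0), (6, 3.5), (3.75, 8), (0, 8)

Evaluate the objective at each vertex of the feasible region:
  z(0, 0) = 0
  z(6, 0) = -12
  z(6, 3.5) = -5
  z(3.75, 8) = 8.5
  z(0, 8) = 16  ←
The maximum is at x_1 = 0, x_2 = 8.

(0, 8)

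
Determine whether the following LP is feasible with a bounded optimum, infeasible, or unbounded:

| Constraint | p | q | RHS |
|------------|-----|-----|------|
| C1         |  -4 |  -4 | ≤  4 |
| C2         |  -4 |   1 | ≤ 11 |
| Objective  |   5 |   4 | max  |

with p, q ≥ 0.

Unbounded (objective can increase without bound)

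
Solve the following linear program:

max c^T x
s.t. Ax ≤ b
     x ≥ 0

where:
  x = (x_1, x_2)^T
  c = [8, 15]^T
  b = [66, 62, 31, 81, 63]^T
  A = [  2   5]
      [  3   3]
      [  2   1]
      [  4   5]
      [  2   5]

Evaluate the objective at each vertex of the feasible region:
  z(0, 0) = 0
  z(15.5, 0) = 124
  z(12.33, 6.333) = 193.7
  z(9, 9) = 207  ←
  z(0, 12.6) = 189
The maximum is at x_1 = 9, x_2 = 9.

x_1 = 9, x_2 = 9, z = 207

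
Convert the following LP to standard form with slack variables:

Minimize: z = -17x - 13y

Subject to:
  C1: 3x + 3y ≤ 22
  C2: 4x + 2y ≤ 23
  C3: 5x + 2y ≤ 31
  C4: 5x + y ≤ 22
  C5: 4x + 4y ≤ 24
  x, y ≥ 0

min z = -17x - 13y

s.t.
  3x + 3y + s1 = 22
  4x + 2y + s2 = 23
  5x + 2y + s3 = 31
  5x + y + s4 = 22
  4x + 4y + s5 = 24
  x, y, s1, s2, s3, s4, s5 ≥ 0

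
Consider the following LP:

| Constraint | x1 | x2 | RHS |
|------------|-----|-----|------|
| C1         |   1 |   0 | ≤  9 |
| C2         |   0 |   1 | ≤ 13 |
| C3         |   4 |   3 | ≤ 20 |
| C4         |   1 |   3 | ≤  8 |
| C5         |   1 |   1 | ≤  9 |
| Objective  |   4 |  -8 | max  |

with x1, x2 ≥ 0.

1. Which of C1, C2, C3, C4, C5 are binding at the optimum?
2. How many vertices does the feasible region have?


1. C3
2. 4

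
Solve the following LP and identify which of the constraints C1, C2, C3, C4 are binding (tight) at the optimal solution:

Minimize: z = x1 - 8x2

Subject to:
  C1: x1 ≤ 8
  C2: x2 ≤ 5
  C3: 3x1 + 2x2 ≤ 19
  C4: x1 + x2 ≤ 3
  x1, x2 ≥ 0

At x1 = 0, x2 = 3, compute slack b - a·x for each constraint:
  C1: 8 − 0 = 8  (slack)
  C2: 5 − 3 = 2  (slack)
  C3: 19 − 6 = 13  (slack)
  C4: 3 − 3 = 0  (binding)

Optimal: x1 = 0, x2 = 3
Binding: C4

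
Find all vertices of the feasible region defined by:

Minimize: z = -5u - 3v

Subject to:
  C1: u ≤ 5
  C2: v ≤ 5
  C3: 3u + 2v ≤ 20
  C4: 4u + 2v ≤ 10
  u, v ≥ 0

(0, 0), (2.5, 0), (0, 5)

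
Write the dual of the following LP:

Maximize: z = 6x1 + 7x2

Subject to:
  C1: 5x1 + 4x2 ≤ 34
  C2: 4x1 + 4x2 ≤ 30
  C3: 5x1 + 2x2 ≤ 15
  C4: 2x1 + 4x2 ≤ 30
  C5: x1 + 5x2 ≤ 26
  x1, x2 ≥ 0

Primal max cᵀx s.t. Ax ≤ b, x ≥ 0  →  Dual min bᵀy s.t. Aᵀy ≥ c, y ≥ 0.

Minimize: z = 34y1 + 30y2 + 15y3 + 30y4 + 26y5

Subject to:
  5y1 + 4y2 + 5y3 + 2y4 + y5 ≥ 6
  4y1 + 4y2 + 2y3 + 4y4 + 5y5 ≥ 7
  y1, y2, y3, y4, y5 ≥ 0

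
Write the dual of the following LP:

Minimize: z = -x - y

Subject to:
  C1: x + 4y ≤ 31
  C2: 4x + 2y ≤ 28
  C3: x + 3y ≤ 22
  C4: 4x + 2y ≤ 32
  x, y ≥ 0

Primal min cᵀx s.t. Ax ≤ b, x ≥ 0  →  Dual max −bᵀy s.t. Aᵀy ≥ −c, y ≥ 0.

Maximize: z = -31y1 - 28y2 - 22y3 - 32y4

Subject to:
  y1 + 4y2 + y3 + 4y4 ≥ 1
  4y1 + 2y2 + 3y3 + 2y4 ≥ 1
  y1, y2, y3, y4 ≥ 0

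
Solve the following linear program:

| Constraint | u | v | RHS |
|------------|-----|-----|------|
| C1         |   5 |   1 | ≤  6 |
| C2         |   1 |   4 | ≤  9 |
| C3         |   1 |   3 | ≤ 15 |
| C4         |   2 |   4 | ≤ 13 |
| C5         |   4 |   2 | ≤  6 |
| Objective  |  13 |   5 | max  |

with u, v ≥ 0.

Evaluate the objective at each vertex of the feasible region:
  z(0, 0) = 0
  z(1.2, 0) = 15.6
  z(1, 1) = 18  ←
  z(0.4286, 2.143) = 16.29
  z(0, 2.25) = 11.25
The maximum is at u = 1, v = 1.

u = 1, v = 1, z = 18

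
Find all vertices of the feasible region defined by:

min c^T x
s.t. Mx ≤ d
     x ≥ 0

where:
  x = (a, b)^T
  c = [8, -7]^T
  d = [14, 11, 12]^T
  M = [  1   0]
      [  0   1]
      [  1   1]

(0, 0), (12, 0), (1, 11), (0, 11)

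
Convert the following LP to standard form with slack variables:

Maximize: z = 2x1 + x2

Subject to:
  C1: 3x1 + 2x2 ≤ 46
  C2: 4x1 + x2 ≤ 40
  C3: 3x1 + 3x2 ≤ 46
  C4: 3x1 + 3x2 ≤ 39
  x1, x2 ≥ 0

max z = 2x1 + x2

s.t.
  3x1 + 2x2 + s1 = 46
  4x1 + x2 + s2 = 40
  3x1 + 3x2 + s3 = 46
  3x1 + 3x2 + s4 = 39
  x1, x2, s1, s2, s3, s4 ≥ 0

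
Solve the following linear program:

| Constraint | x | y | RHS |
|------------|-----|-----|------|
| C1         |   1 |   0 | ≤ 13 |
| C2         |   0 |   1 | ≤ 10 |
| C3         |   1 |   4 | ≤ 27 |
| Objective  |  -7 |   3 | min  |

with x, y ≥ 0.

Evaluate the objective at each vertex of the feasible region:
  z(0, 0) = 0
  z(13, 0) = -91  ←
  z(13, 3.5) = -80.5
  z(0, 6.75) = 20.25
The minimum is at x = 13, y = 0.

x = 13, y = 0, z = -91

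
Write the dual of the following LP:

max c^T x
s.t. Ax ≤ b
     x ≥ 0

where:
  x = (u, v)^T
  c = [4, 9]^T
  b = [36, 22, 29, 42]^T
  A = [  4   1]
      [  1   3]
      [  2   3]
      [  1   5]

Primal max cᵀx s.t. Ax ≤ b, x ≥ 0  →  Dual min bᵀy s.t. Aᵀy ≥ c, y ≥ 0.

Minimize: z = 36y1 + 22y2 + 29y3 + 42y4

Subject to:
  4y1 + y2 + 2y3 + y4 ≥ 4
  y1 + 3y2 + 3y3 + 5y4 ≥ 9
  y1, y2, y3, y4 ≥ 0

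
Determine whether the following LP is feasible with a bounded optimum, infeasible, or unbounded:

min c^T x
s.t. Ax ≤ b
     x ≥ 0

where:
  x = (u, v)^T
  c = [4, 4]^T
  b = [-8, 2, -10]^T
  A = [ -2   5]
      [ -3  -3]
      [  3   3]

Infeasible (no feasible solution exists)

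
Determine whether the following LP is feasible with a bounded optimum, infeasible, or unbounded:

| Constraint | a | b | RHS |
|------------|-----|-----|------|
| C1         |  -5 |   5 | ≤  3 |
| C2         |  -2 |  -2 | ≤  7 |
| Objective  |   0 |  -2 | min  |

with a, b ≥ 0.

Unbounded (objective can decrease without bound)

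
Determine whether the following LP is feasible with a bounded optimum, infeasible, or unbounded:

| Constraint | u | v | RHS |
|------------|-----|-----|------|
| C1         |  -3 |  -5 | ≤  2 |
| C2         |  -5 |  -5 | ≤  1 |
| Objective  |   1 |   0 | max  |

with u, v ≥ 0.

Unbounded (objective can increase without bound)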